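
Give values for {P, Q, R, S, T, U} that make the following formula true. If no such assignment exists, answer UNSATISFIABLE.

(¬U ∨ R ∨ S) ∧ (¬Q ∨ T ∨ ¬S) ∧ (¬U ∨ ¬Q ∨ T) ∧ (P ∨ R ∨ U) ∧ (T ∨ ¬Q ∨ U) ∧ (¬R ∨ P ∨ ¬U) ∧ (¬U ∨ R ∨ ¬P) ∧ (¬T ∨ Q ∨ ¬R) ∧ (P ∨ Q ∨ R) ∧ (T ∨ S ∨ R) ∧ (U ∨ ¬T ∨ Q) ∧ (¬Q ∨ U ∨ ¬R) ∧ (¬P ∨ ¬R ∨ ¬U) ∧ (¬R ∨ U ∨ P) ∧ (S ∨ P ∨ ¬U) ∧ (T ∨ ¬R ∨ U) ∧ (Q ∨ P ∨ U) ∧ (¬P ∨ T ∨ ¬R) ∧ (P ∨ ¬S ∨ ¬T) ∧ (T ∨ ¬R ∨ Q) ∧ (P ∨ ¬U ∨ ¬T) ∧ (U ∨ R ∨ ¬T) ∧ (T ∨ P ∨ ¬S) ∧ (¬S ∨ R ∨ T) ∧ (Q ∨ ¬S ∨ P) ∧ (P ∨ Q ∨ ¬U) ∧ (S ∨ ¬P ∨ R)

UNSATISFIABLE

Branch on U: set U = False.
Branch on P: set P = True.
Branch on T: set T = True.
Unit clause (Q) forces Q = True.
Unit clause (¬R) forces R = False.
Now (R) is unsatisfied and unit — conflict.
That branch fails; take T = False instead.
Unit clause (¬Q) forces Q = False.
Unit clause (¬R) forces R = False.
Unit clause (S) forces S = True.
Now (¬S) is unsatisfied and unit — conflict.
Either choice for T ends in contradiction.
That branch fails; take P = False instead.
Unit clause (R) forces R = True.
Now (¬R) is unsatisfied and unit — conflict.
Either choice for P ends in contradiction.
That branch fails; take U = True instead.
Branch on R: set R = True.
Unit clause (P) forces P = True.
Now (¬P) is unsatisfied and unit — conflict.
That branch fails; take R = False instead.
Unit clause (S) forces S = True.
Unit clause (¬P) forces P = False.
Unit clause (Q) forces Q = True.
Unit clause (T) forces T = True.
Now (¬T) is unsatisfied and unit — conflict.
Either choice for R ends in contradiction.
Either choice for U ends in contradiction.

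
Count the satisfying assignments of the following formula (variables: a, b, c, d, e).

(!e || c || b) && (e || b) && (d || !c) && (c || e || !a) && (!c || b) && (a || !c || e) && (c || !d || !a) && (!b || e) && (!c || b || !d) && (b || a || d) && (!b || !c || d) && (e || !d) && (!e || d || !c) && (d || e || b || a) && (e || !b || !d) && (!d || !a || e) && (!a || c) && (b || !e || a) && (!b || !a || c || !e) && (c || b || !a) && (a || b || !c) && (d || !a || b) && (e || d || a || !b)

There are 2^5 = 32 truth assignments over (a, b, c, d, e).
Split on c. With c = true, the clauses containing c are satisfied and !c drops from the rest; 2 of the 2^4 = 16 assignments to the other variables satisfy what remains.
With c = false, by the same count on the reduced clause set, 2 assignments work.
(One model: a=F, b=T, c=F, d=F, e=T.)
Total: 2 + 2 = 4.

4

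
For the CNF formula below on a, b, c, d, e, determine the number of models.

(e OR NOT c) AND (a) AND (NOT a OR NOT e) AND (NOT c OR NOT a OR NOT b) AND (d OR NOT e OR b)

4

There are 2^5 = 32 truth assignments over (a, b, c, d, e).
Split on c. With c = true, the clauses containing c are satisfied and NOT c drops from the rest; 0 of the 2^4 = 16 assignments to the other variables satisfy what remains.
With c = false, by the same count on the reduced clause set, 4 assignments work.
Total: 0 + 4 = 4.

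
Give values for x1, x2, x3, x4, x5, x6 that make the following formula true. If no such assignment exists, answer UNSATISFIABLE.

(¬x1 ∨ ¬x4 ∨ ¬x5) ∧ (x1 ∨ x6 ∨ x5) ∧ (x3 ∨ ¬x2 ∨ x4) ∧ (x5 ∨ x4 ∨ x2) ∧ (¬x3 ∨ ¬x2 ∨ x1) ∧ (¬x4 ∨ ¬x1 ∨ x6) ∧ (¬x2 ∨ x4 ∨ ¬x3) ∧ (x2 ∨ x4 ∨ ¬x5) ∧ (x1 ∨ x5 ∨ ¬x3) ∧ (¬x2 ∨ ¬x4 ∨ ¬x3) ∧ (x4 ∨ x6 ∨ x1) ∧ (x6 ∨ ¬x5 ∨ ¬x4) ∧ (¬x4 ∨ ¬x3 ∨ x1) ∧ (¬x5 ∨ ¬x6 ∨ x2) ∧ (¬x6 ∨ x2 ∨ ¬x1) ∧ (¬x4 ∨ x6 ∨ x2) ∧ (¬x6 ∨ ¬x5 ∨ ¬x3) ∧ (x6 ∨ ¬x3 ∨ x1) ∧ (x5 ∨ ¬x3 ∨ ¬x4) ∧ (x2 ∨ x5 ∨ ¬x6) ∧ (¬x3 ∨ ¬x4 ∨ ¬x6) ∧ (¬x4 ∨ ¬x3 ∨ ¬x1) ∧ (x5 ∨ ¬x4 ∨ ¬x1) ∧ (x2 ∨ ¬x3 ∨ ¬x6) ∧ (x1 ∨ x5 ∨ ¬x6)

Branch on x1: set x1 = False.
Branch on x6: set x6 = True.
From the singleton clause (x5), x5 = True.
From the singleton clause (x2), x2 = True.
From the singleton clause (¬x3), x3 = False.
From the singleton clause (x4), x4 = True.
All clauses are satisfied.

x1=False,  x2=True,  x3=False,  x4=True,  x5=True,  x6=True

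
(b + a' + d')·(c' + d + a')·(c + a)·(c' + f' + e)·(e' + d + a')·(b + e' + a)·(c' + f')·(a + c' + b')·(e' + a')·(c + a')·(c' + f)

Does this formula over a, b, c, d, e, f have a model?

Suppose c = 1.
Unit clause (f') forces f = 0.
That conflicts with the unit clause (f).
Undo c and try c = 0.
Unit clause (a) forces a = 1.
That conflicts with the unit clause (a').
Either choice for c ends in contradiction.
No assignment satisfies every clause.

No, unsatisfiable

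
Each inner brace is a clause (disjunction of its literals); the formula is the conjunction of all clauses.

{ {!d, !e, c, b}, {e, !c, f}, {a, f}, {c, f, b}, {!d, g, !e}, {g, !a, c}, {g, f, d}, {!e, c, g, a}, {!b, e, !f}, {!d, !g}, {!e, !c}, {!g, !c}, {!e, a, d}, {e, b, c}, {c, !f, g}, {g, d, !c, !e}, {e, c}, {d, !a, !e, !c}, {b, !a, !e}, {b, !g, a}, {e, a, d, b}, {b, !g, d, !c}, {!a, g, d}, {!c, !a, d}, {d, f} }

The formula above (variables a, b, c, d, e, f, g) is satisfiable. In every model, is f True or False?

True

Suppose f = false.
From the singleton clause (a), a = true.
From the singleton clause (d), d = true.
From the singleton clause (!g), g = false.
From the singleton clause (!e), e = false.
From the singleton clause (!c), c = false.
Now (c) is unsatisfied and unit — conflict.
So every satisfying assignment has f = True.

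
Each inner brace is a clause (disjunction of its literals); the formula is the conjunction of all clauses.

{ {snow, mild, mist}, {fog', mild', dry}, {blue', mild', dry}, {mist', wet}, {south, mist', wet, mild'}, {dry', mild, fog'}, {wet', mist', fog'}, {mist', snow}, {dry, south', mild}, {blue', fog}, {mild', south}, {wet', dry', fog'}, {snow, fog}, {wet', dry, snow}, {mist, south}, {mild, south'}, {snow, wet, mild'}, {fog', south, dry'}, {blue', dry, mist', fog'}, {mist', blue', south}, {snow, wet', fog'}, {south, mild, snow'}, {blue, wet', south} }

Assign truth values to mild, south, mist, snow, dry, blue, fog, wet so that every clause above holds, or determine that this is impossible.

mild=1,  south=1,  mist=0,  snow=1,  dry=1,  blue=1,  fog=1,  wet=0

Branch on mist: set mist = 0.
The clause (south) is unit, so south = 1.
The clause (mild) is unit, so mild = 1.
Branch on fog: set fog = 1.
The clause (dry) is unit, so dry = 1.
The clause (wet') is unit, so wet = 0.
The clause (snow) is unit, so snow = 1.
All clauses hold; blue can take either value.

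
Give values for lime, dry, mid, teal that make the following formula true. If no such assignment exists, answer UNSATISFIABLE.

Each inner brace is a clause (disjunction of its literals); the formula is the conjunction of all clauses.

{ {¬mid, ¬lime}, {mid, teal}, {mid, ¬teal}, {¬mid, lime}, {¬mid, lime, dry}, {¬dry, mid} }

Try mid = False.
(teal) alone gives teal = True.
That conflicts with the unit clause (¬teal).
Backtrack on mid: now try mid = True.
(¬lime) alone gives lime = False.
That conflicts with the unit clause (lime).
Either choice for mid ends in contradiction.

UNSATISFIABLE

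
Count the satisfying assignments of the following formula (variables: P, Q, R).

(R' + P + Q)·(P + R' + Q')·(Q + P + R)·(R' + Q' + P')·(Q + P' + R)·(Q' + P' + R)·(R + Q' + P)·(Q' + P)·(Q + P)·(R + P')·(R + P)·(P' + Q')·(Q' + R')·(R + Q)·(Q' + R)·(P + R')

1

There are 2^3 = 8 truth assignments over (P, Q, R).
Check each against the 16 clauses (columns in the order P, Q, R):
  F F F  ✗ fails (Q + P + R)
  F F T  ✗ fails (R' + P + Q)
  F T F  ✗ fails (R + Q' + P)
  F T T  ✗ fails (P + R' + Q')
  T F F  ✗ fails (Q + P' + R)
  T F T  ✓ satisfies all
  T T F  ✗ fails (Q' + P' + R)
  T T T  ✗ fails (R' + Q' + P')
1 of the 8 rows is a model.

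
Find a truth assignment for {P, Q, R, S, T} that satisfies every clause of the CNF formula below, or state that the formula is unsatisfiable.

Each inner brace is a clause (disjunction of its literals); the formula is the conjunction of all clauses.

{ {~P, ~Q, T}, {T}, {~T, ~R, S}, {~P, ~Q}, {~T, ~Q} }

(T) alone gives T = 1.
(~Q) alone gives Q = 0.
Case R = 1:
(S) alone gives S = 1.
All clauses hold; P can take either value.

P ↦ 1; Q ↦ 0; R ↦ 1; S ↦ 1; T ↦ 1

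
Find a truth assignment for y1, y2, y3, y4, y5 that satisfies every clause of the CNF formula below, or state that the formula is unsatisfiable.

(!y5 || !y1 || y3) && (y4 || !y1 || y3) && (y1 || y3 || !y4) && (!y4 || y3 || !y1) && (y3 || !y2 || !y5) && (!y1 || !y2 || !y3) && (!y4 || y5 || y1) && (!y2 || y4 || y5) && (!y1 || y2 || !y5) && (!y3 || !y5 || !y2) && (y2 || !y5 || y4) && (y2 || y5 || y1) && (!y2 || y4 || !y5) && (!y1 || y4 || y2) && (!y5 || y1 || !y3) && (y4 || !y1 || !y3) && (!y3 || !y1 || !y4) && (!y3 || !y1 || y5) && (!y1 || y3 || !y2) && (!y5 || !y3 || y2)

UNSATISFIABLE

Branch on y5: set y5 = false.
Branch on y4: set y4 = false.
The clause (!y2) is unit, so y2 = false.
The clause (y1) is unit, so y1 = true.
That conflicts with the unit clause (!y1).
Undo y4 and try y4 = true.
The clause (y1) is unit, so y1 = true.
The clause (y3) is unit, so y3 = true.
That conflicts with the unit clause (!y3).
Both values of y4 lead to a conflict.
Undo y5 and try y5 = true.
Branch on y1: set y1 = false.
The clause (!y3) is unit, so y3 = false.
The clause (!y4) is unit, so y4 = false.
The clause (!y2) is unit, so y2 = false.
That conflicts with the unit clause (y2).
Undo y1 and try y1 = true.
The clause (y3) is unit, so y3 = true.
The clause (!y2) is unit, so y2 = false.
That conflicts with the unit clause (y2).
Both values of y1 lead to a conflict.
Both values of y5 lead to a conflict.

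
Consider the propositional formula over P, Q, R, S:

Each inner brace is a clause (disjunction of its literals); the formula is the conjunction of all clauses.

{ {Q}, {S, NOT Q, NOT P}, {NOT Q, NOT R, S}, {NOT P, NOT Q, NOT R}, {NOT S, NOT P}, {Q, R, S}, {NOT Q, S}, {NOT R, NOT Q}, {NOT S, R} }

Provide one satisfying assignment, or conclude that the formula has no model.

UNSATISFIABLE

(Q) alone gives Q = true.
(S) alone gives S = true.
(NOT P) alone gives P = false.
(NOT R) alone gives R = false.
But (R) is also a unit clause — contradiction.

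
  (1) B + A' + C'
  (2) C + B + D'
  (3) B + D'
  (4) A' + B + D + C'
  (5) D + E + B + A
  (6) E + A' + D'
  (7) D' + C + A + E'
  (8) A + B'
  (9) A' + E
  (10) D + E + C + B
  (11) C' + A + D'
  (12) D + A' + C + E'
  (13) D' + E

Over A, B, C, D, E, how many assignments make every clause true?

There are 2^5 = 32 truth assignments over (A, B, C, D, E).
Split on A. With A = 1, the clauses containing A are satisfied and A' drops from the rest; 3 of the 2^4 = 16 assignments to the other variables satisfy what remains.
With A = 0, by the same count on the reduced clause set, 2 assignments work.
Total: 3 + 2 = 5.

5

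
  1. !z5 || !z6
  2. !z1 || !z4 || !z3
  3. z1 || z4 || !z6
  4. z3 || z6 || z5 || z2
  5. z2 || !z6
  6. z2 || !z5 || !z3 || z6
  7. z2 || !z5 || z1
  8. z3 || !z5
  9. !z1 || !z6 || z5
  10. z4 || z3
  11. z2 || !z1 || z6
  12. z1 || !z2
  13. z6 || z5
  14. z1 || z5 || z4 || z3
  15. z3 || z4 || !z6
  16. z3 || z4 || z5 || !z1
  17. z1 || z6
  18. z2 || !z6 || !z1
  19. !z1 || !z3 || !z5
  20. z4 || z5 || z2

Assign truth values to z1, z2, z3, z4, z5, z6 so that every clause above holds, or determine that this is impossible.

UNSATISFIABLE

Try z5 = false.
(z6) alone gives z6 = true.
(z2) alone gives z2 = true.
(!z1) alone gives z1 = false.
That conflicts with the unit clause (z1).
Backtrack on z5: now try z5 = true.
(!z6) alone gives z6 = false.
(z3) alone gives z3 = true.
(z2) alone gives z2 = true.
(z1) alone gives z1 = true.
That conflicts with the unit clause (!z1).
Neither z5 = true nor z5 = false works.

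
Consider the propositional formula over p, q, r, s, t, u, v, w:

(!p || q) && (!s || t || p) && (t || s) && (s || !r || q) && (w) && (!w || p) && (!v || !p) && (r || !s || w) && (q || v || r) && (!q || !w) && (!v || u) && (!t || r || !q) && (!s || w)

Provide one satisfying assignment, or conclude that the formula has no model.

Unit clause (w) forces w = true.
Unit clause (p) forces p = true.
Unit clause (q) forces q = true.
But (!q) is also a unit clause — contradiction.

UNSATISFIABLE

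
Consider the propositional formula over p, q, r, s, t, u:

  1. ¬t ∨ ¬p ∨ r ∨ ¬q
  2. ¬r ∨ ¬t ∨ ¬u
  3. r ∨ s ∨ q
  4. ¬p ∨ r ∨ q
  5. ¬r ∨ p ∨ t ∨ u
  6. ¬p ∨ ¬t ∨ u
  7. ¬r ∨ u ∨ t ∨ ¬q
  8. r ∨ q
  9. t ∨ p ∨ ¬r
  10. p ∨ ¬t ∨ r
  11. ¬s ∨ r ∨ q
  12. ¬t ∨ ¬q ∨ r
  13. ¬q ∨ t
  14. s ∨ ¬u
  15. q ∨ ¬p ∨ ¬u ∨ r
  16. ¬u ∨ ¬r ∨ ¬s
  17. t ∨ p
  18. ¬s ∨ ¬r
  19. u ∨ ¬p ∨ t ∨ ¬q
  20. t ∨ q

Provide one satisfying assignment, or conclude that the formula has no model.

p: False,  q: True,  r: True,  s: False,  t: True,  u: False

Try r = True.
(¬s) alone gives s = False.
(¬u) alone gives u = False.
Try p = False.
(t) alone gives t = True.
Every clause is now satisfied; q is unconstrained.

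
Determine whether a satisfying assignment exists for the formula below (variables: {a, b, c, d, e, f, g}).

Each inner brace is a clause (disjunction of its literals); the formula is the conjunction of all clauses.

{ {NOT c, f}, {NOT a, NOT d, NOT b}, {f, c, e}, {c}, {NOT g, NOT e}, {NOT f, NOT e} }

The clause (c) is unit, so c = true.
The clause (f) is unit, so f = true.
The clause (NOT e) is unit, so e = false.
Suppose a = false.
No clause remains; b, d, g are free.
A satisfying assignment: a ↦ false; b ↦ true; c ↦ true; d ↦ true; e ↦ false; f ↦ true; g ↦ true.

Yes, satisfiable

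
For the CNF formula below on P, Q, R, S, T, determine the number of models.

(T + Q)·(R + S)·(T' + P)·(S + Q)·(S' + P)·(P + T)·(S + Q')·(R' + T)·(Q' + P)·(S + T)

There are 2^5 = 32 truth assignments over (P, Q, R, S, T).
Split on P. With P = 1, the clauses containing P are satisfied and P' drops from the rest; 5 of the 2^4 = 16 assignments to the other variables satisfy what remains.
With P = 0, by the same count on the reduced clause set, 0 assignments work.
(One model: P=T, Q=F, R=F, S=T, T=T.)
Total: 5 + 0 = 5.

5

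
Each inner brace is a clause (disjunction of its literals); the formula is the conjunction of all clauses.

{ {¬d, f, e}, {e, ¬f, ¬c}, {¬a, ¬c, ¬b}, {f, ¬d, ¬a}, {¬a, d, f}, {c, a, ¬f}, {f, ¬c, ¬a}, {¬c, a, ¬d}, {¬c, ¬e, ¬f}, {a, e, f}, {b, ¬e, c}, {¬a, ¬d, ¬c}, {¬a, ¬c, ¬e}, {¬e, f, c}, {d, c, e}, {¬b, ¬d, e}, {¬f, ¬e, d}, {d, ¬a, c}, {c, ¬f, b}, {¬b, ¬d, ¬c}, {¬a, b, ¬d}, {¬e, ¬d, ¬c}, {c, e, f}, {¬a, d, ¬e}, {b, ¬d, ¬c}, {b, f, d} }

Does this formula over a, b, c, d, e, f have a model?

Yes

Try d = True.
Try f = True.
Try e = True.
(¬c) alone gives c = False.
(a) alone gives a = True.
(b) alone gives b = True.
This assignment satisfies each clause.
A satisfying assignment: a: True; b: True; c: False; d: True; e: True; f: True.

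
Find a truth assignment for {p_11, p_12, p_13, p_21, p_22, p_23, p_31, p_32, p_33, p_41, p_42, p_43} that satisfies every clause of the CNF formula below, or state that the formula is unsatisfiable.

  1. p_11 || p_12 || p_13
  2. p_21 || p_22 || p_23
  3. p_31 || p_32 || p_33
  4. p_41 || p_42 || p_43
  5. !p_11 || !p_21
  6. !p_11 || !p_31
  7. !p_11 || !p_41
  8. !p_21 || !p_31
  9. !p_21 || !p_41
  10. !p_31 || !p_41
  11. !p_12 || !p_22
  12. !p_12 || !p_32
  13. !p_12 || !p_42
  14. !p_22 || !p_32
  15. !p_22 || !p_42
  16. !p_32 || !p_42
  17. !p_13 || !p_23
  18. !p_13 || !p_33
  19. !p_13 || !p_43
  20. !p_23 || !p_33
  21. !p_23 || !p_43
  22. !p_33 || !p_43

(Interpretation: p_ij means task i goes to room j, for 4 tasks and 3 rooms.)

UNSATISFIABLE

Try p_11 = false.
Try p_12 = true.
(!p_22) alone gives p_22 = false.
(!p_32) alone gives p_32 = false.
(!p_42) alone gives p_42 = false.
Try p_21 = true.
(!p_31) alone gives p_31 = false.
(p_33) alone gives p_33 = true.
(!p_41) alone gives p_41 = false.
(p_43) alone gives p_43 = true.
But (!p_43) is also a unit clause — contradiction.
That branch fails; take p_21 = false instead.
(p_23) alone gives p_23 = true.
(!p_13) alone gives p_13 = false.
(!p_33) alone gives p_33 = false.
(p_31) alone gives p_31 = true.
(!p_41) alone gives p_41 = false.
(p_43) alone gives p_43 = true.
But (!p_43) is also a unit clause — contradiction.
Neither p_21 = true nor p_21 = false works.
That branch fails; take p_12 = false instead.
(p_13) alone gives p_13 = true.
(!p_23) alone gives p_23 = false.
(!p_33) alone gives p_33 = false.
(!p_43) alone gives p_43 = false.
Try p_21 = true.
(!p_31) alone gives p_31 = false.
(p_32) alone gives p_32 = true.
(!p_41) alone gives p_41 = false.
(p_42) alone gives p_42 = true.
But (!p_42) is also a unit clause — contradiction.
That branch fails; take p_21 = false instead.
(p_22) alone gives p_22 = true.
(!p_32) alone gives p_32 = false.
(p_31) alone gives p_31 = true.
(!p_41) alone gives p_41 = false.
(p_42) alone gives p_42 = true.
But (!p_42) is also a unit clause — contradiction.
Neither p_21 = true nor p_21 = false works.
Neither p_12 = true nor p_12 = false works.
That branch fails; take p_11 = true instead.
(!p_21) alone gives p_21 = false.
(!p_31) alone gives p_31 = false.
(!p_41) alone gives p_41 = false.
Try p_22 = true.
(!p_12) alone gives p_12 = false.
(!p_32) alone gives p_32 = false.
(p_33) alone gives p_33 = true.
(!p_42) alone gives p_42 = false.
(p_43) alone gives p_43 = true.
But (!p_43) is also a unit clause — contradiction.
That branch fails; take p_22 = false instead.
(p_23) alone gives p_23 = true.
(!p_13) alone gives p_13 = false.
(!p_33) alone gives p_33 = false.
(p_32) alone gives p_32 = true.
(!p_12) alone gives p_12 = false.
(!p_42) alone gives p_42 = false.
(p_43) alone gives p_43 = true.
But (!p_43) is also a unit clause — contradiction.
Neither p_22 = true nor p_22 = false works.
Neither p_11 = true nor p_11 = false works.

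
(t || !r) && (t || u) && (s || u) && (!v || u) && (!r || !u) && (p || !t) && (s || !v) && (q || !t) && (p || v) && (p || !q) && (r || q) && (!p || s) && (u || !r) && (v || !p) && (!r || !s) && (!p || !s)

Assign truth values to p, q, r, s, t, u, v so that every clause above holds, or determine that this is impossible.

Try t = true.
The clause (p) is unit, so p = true.
The clause (q) is unit, so q = true.
The clause (s) is unit, so s = true.
Now (!s) is unsatisfied and unit — conflict.
Undo t and try t = false.
The clause (!r) is unit, so r = false.
The clause (u) is unit, so u = true.
The clause (q) is unit, so q = true.
The clause (p) is unit, so p = true.
The clause (s) is unit, so s = true.
Now (!s) is unsatisfied and unit — conflict.
Neither t = true nor t = false works.

UNSATISFIABLE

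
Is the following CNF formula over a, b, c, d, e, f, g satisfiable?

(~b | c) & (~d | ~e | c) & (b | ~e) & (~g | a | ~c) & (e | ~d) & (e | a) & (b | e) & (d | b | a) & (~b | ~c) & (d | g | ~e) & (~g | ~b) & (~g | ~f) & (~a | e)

Unsatisfiable

Suppose b = 0.
From the singleton clause (~e), e = 0.
But (e) is also a unit clause — contradiction.
That branch fails; take b = 1 instead.
From the singleton clause (c), c = 1.
But (~c) is also a unit clause — contradiction.
Either choice for b ends in contradiction.
No assignment satisfies every clause.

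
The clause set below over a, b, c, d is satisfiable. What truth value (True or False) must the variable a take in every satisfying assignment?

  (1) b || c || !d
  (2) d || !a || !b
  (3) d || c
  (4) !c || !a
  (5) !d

False

Suppose a = true.
Unit clause (!c) forces c = false.
Unit clause (d) forces d = true.
But (!d) is also a unit clause — contradiction.
So every satisfying assignment has a = False.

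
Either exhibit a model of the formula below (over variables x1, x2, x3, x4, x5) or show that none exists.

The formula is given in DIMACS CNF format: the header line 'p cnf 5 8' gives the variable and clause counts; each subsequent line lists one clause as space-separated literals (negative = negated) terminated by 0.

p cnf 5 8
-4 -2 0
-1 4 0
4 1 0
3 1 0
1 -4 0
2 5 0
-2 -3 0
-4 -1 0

UNSATISFIABLE

Try x4 = False.
The clause (¬x1) is unit, so x1 = False.
Now (x1) is unsatisfied and unit — conflict.
Backtrack on x4: now try x4 = True.
The clause (¬x2) is unit, so x2 = False.
The clause (x1) is unit, so x1 = True.
Now (¬x1) is unsatisfied and unit — conflict.
Both values of x4 lead to a conflict.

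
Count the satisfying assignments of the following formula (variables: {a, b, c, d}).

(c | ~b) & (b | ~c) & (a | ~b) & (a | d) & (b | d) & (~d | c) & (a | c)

2

There are 2^4 = 16 truth assignments over (a, b, c, d).
Check each against the 7 clauses (columns in the order a, b, c, d):
  F F F F  ✗ fails (a | d)
  F F F T  ✗ fails (~d | c)
  F F T F  ✗ fails (b | ~c)
  F F T T  ✗ fails (b | ~c)
  F T F F  ✗ fails (c | ~b)
  F T F T  ✗ fails (c | ~b)
  F T T F  ✗ fails (a | ~b)
  F T T T  ✗ fails (a | ~b)
  T F F F  ✗ fails (b | d)
  T F F T  ✗ fails (~d | c)
  T F T F  ✗ fails (b | ~c)
  T F T T  ✗ fails (b | ~c)
  T T F F  ✗ fails (c | ~b)
  T T F T  ✗ fails (c | ~b)
  T T T F  ✓ satisfies all
  T T T T  ✓ satisfies all
2 of the 16 rows are models.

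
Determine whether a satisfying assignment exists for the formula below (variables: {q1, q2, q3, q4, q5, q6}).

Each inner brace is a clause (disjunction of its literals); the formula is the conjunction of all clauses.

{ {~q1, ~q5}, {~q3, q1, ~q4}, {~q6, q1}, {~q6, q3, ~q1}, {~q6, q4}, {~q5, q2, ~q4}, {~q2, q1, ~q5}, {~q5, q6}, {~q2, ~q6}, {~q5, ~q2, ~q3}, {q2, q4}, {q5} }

(q5) alone gives q5 = 1.
(~q1) alone gives q1 = 0.
(~q6) alone gives q6 = 0.
But (q6) is also a unit clause — contradiction.
No assignment satisfies every clause.

No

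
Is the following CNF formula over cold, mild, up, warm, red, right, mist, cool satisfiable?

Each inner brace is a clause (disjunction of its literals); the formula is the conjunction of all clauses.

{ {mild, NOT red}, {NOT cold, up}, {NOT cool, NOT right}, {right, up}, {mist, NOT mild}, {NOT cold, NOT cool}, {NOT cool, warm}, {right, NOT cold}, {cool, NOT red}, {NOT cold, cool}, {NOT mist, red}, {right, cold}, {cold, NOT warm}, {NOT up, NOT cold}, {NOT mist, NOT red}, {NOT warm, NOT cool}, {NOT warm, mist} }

Yes

Try mild = false.
From the singleton clause (NOT red), red = false.
From the singleton clause (NOT mist), mist = false.
From the singleton clause (NOT warm), warm = false.
From the singleton clause (NOT cool), cool = false.
From the singleton clause (NOT cold), cold = false.
From the singleton clause (right), right = true.
All clauses hold; up can take either value.
A satisfying assignment: cold ↦ false,  mild ↦ false,  up ↦ true,  warm ↦ false,  red ↦ false,  right ↦ true,  mist ↦ false,  cool ↦ false.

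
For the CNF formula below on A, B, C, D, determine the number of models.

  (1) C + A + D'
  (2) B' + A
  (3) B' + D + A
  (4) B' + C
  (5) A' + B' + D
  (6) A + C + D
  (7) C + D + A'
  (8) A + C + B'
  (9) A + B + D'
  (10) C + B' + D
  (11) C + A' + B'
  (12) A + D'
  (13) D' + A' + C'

There are 2^4 = 16 truth assignments over (A, B, C, D).
Check each against the 13 clauses (columns in the order A, B, C, D):
  F F F F  ✗ fails (A + C + D)
  F F F T  ✗ fails (C + A + D')
  F F T F  ✓ satisfies all
  F F T T  ✗ fails (A + B + D')
  F T F F  ✗ fails (B' + A)
  F T F T  ✗ fails (C + A + D')
  F T T F  ✗ fails (B' + A)
  F T T T  ✗ fails (B' + A)
  T F F F  ✗ fails (C + D + A')
  T F F T  ✓ satisfies all
  T F T F  ✓ satisfies all
  T F T T  ✗ fails (D' + A' + C')
  T T F F  ✗ fails (B' + C)
  T T F T  ✗ fails (B' + C)
  T T T F  ✗ fails (A' + B' + D)
  T T T T  ✗ fails (D' + A' + C')
3 of the 16 rows are models.

3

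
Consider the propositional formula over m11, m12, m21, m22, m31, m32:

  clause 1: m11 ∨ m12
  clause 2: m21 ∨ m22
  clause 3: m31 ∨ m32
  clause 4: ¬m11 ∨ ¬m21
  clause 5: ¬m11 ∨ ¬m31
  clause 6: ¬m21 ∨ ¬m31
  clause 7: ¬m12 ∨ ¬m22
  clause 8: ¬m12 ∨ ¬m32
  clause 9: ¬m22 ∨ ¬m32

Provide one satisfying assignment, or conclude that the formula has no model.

Branch on m11: set m11 = True.
The clause (¬m21) is unit, so m21 = False.
The clause (m22) is unit, so m22 = True.
The clause (¬m31) is unit, so m31 = False.
The clause (m32) is unit, so m32 = True.
But (¬m32) is also a unit clause — contradiction.
Undo m11 and try m11 = False.
The clause (m12) is unit, so m12 = True.
The clause (¬m22) is unit, so m22 = False.
The clause (m21) is unit, so m21 = True.
The clause (¬m31) is unit, so m31 = False.
The clause (m32) is unit, so m32 = True.
But (¬m32) is also a unit clause — contradiction.
Both values of m11 lead to a conflict.

UNSATISFIABLE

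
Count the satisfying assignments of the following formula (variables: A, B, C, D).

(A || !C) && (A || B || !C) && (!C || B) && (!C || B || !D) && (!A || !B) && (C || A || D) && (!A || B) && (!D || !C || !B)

There are 2^4 = 16 truth assignments over (A, B, C, D).
Check each against the 8 clauses (columns in the order A, B, C, D):
  F F F F  ✗ fails (C || A || D)
  F F F T  ✓ satisfies all
  F F T F  ✗ fails (A || !C)
  F F T T  ✗ fails (A || !C)
  F T F F  ✗ fails (C || A || D)
  F T F T  ✓ satisfies all
  F T T F  ✗ fails (A || !C)
  F T T T  ✗ fails (A || !C)
  T F F F  ✗ fails (!A || B)
  T F F T  ✗ fails (!A || B)
  T F T F  ✗ fails (!C || B)
  T F T T  ✗ fails (!C || B)
  T T F F  ✗ fails (!A || !B)
  T T F T  ✗ fails (!A || !B)
  T T T F  ✗ fails (!A || !B)
  T T T T  ✗ fails (!A || !B)
2 of the 16 rows are models.

2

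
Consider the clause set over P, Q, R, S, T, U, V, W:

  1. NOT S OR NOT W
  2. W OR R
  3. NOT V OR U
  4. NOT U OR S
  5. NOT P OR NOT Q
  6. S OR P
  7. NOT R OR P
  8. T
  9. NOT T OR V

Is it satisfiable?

(T) alone gives T = true.
(V) alone gives V = true.
(U) alone gives U = true.
(S) alone gives S = true.
(NOT W) alone gives W = false.
(R) alone gives R = true.
(P) alone gives P = true.
(NOT Q) alone gives Q = false.
Every clause now holds.
A satisfying assignment: P ↦ true; Q ↦ false; R ↦ true; S ↦ true; T ↦ true; U ↦ true; V ↦ true; W ↦ false.

Yes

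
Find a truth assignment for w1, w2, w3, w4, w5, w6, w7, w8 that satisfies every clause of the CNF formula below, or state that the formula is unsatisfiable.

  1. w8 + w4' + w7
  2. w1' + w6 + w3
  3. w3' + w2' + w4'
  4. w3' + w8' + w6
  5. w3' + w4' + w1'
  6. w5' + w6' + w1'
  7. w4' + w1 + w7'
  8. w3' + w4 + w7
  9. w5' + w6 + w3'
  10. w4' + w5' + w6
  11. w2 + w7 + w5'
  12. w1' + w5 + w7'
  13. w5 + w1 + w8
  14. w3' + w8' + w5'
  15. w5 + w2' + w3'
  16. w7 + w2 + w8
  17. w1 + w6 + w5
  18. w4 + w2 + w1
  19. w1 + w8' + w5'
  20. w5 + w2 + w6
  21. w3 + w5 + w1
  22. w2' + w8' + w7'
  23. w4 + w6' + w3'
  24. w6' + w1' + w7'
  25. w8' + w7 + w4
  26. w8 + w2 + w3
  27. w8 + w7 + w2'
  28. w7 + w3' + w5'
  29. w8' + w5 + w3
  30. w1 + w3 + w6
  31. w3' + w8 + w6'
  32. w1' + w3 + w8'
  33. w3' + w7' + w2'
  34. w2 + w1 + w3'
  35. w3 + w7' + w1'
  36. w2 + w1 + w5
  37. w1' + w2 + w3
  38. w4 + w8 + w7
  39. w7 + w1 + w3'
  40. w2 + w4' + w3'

Suppose w8 = 0.
Suppose w4 = 0.
(w7) alone gives w7 = 1.
Suppose w1 = 0.
(w5) alone gives w5 = 1.
(w2) alone gives w2 = 1.
(w3') alone gives w3 = 0.
(w6) alone gives w6 = 1.
This assignment satisfies each clause.

w1=0,  w2=1,  w3=0,  w4=0,  w5=1,  w6=1,  w7=1,  w8=0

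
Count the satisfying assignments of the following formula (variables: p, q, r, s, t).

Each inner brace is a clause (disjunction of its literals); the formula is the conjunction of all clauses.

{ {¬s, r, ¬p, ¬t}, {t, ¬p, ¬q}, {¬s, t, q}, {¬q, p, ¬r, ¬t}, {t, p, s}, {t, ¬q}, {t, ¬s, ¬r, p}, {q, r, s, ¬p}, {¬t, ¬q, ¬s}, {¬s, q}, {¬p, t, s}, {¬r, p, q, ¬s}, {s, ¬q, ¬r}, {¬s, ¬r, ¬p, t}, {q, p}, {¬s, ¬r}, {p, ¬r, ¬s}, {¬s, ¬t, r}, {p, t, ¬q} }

There are 2^5 = 32 truth assignments over (p, q, r, s, t).
Split on r. With r = True, the clauses containing r are satisfied and ¬r drops from the rest; 1 of the 2^4 = 16 assignments to the other variables satisfy what remains.
With r = False, by the same count on the reduced clause set, 2 assignments work.
Total: 1 + 2 = 3.

3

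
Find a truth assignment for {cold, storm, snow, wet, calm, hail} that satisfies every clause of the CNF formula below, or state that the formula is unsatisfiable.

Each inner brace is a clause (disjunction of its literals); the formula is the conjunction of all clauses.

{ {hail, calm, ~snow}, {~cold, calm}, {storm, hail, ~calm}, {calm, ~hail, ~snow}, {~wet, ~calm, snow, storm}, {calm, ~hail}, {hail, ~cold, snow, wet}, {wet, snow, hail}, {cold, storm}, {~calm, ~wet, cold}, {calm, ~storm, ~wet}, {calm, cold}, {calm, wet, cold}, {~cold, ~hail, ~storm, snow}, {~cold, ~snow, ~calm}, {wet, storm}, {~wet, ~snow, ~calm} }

Suppose cold = 1.
From the singleton clause (calm), calm = 1.
From the singleton clause (~snow), snow = 0.
Suppose storm = 1.
From the singleton clause (~hail), hail = 0.
From the singleton clause (wet), wet = 1.
Every clause now holds.

cold=1, storm=1, snow=0, wet=1, calm=1, hail=0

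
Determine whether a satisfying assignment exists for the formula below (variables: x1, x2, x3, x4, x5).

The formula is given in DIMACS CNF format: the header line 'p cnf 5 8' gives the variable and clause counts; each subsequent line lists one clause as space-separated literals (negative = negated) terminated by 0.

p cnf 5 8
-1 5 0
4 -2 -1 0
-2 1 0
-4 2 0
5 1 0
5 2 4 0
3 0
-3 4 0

Yes, satisfiable

The clause (x3) is unit, so x3 = True.
The clause (x4) is unit, so x4 = True.
The clause (x2) is unit, so x2 = True.
The clause (x1) is unit, so x1 = True.
The clause (x5) is unit, so x5 = True.
Every clause now holds.
A satisfying assignment: x1=True; x2=True; x3=True; x4=True; x5=True.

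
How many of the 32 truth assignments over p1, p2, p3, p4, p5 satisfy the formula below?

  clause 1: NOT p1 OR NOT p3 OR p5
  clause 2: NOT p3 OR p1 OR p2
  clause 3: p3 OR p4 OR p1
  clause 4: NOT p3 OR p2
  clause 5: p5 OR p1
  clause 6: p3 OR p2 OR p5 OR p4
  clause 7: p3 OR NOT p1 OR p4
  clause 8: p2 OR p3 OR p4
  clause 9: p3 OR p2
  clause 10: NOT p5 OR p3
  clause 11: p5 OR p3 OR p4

5

There are 2^5 = 32 truth assignments over (p1, p2, p3, p4, p5).
Split on p3. With p3 = true, the clauses containing p3 are satisfied and NOT p3 drops from the rest; 4 of the 2^4 = 16 assignments to the other variables satisfy what remains.
With p3 = false, by the same count on the reduced clause set, 1 assignment works.
(One model: p1=F, p2=T, p3=T, p4=F, p5=T.)
Total: 4 + 1 = 5.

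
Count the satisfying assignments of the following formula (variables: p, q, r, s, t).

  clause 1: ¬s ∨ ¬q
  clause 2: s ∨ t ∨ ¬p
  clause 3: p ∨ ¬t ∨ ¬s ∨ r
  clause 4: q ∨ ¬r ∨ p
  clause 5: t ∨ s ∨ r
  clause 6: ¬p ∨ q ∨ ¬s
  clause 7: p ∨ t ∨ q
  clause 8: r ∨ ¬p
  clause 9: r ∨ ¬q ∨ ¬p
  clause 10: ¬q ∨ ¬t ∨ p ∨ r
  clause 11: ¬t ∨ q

3

There are 2^5 = 32 truth assignments over (p, q, r, s, t).
Split on p. With p = True, the clauses containing p are satisfied and ¬p drops from the rest; 1 of the 2^4 = 16 assignments to the other variables satisfy what remains.
With p = False, by the same count on the reduced clause set, 2 assignments work.
(One model: p=F, q=T, r=T, s=F, t=F.)
Total: 1 + 2 = 3.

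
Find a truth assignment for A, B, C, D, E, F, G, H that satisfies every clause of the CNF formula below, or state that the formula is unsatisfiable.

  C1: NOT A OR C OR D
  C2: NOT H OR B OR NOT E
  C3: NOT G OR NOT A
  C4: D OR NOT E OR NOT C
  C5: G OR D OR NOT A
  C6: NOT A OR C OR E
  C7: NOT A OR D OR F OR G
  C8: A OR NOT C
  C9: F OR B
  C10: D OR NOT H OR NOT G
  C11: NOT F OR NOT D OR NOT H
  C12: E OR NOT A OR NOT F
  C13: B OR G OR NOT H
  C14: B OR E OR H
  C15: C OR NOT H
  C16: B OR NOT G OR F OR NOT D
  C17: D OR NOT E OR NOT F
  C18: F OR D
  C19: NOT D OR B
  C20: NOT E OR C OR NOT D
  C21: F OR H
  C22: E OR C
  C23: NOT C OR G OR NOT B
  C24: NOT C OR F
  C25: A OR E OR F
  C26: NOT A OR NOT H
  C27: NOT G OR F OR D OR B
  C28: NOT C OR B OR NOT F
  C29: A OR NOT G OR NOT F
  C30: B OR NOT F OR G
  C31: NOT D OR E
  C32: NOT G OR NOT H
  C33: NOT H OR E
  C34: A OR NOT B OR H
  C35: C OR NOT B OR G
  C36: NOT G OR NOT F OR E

Try G = false.
Try D = true.
(B) alone gives B = true.
(NOT C) alone gives C = false.
But (C) is also a unit clause — contradiction.
So D must be the other value — set D = false.
(NOT A) alone gives A = false.
(NOT C) alone gives C = false.
(NOT H) alone gives H = false.
(F) alone gives F = true.
(NOT E) alone gives E = false.
But (E) is also a unit clause — contradiction.
Neither D = true nor D = false works.
So G must be the other value — set G = true.
(NOT A) alone gives A = false.
(NOT C) alone gives C = false.
(NOT H) alone gives H = false.
(F) alone gives F = true.
But (NOT F) is also a unit clause — contradiction.
Neither G = true nor G = false works.

UNSATISFIABLE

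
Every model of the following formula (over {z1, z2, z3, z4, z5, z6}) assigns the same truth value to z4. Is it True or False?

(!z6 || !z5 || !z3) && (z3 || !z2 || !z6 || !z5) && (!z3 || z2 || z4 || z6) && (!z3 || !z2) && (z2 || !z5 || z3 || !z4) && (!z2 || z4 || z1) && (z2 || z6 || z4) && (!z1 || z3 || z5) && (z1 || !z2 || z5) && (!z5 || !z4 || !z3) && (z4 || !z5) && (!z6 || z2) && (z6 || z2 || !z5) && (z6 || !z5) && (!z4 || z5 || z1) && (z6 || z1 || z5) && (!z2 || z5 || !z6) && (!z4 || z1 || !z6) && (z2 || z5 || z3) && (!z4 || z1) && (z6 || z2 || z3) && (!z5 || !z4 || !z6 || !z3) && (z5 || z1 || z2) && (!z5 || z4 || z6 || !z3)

True

Suppose z4 = false.
From the singleton clause (!z5), z5 = false.
Try z3 = false.
From the singleton clause (!z1), z1 = false.
From the singleton clause (!z2), z2 = false.
But (z2) is also a unit clause — contradiction.
Backtrack on z3: now try z3 = true.
From the singleton clause (!z2), z2 = false.
From the singleton clause (z6), z6 = true.
But (!z6) is also a unit clause — contradiction.
Either choice for z3 ends in contradiction.
So every satisfying assignment has z4 = True.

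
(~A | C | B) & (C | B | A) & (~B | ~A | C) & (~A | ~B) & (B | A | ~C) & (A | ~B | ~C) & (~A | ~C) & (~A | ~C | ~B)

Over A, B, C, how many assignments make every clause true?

There are 2^3 = 8 truth assignments over (A, B, C).
Split on A. With A = 1, the clauses containing A are satisfied and ~A drops from the rest; 0 of the 2^2 = 4 assignments to the other variables satisfy what remains.
With A = 0, by the same count on the reduced clause set, 1 assignment works.
(One model: A=F, B=T, C=F.)
Total: 0 + 1 = 1.

1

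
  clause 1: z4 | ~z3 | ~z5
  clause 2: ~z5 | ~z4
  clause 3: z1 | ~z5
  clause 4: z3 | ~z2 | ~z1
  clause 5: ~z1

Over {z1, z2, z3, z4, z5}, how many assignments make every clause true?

8

There are 2^5 = 32 truth assignments over (z1, z2, z3, z4, z5).
Split on z4. With z4 = 1, the clauses containing z4 are satisfied and ~z4 drops from the rest; 4 of the 2^4 = 16 assignments to the other variables satisfy what remains.
With z4 = 0, by the same count on the reduced clause set, 4 assignments work.
Total: 4 + 4 = 8.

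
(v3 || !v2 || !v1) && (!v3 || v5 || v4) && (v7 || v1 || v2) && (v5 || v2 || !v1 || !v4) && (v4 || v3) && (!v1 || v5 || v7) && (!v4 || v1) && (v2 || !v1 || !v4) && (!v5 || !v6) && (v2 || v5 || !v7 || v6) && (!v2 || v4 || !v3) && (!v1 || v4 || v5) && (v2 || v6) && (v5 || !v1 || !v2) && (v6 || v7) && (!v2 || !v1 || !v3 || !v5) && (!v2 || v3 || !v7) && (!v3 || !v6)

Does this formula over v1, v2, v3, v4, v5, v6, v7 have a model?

Suppose v4 = true.
Unit clause (v1) forces v1 = true.
Unit clause (v2) forces v2 = true.
Unit clause (v3) forces v3 = true.
Unit clause (v5) forces v5 = true.
Now (!v5) is unsatisfied and unit — conflict.
Undo v4 and try v4 = false.
Unit clause (v3) forces v3 = true.
Unit clause (v5) forces v5 = true.
Unit clause (!v6) forces v6 = false.
Unit clause (!v2) forces v2 = false.
Now (v2) is unsatisfied and unit — conflict.
Neither v4 = true nor v4 = false works.
No assignment satisfies every clause.

No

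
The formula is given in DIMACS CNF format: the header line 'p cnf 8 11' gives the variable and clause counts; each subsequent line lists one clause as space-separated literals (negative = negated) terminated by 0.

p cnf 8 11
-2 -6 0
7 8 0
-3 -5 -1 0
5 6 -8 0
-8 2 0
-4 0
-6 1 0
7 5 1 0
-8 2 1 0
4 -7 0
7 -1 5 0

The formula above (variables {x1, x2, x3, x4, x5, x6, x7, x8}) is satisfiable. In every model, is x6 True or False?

False

Suppose x6 = True.
(¬x2) alone gives x2 = False.
(¬x8) alone gives x8 = False.
(x7) alone gives x7 = True.
(¬x4) alone gives x4 = False.
That conflicts with the unit clause (x4).
So every satisfying assignment has x6 = False.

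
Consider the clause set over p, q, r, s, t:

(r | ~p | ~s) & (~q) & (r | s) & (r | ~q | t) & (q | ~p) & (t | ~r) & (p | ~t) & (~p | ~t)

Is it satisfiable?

Satisfiable

(~q) alone gives q = 0.
(~p) alone gives p = 0.
(~t) alone gives t = 0.
(~r) alone gives r = 0.
(s) alone gives s = 1.
Every clause now holds.
A satisfying assignment: p ↦ 0, q ↦ 0, r ↦ 0, s ↦ 1, t ↦ 0.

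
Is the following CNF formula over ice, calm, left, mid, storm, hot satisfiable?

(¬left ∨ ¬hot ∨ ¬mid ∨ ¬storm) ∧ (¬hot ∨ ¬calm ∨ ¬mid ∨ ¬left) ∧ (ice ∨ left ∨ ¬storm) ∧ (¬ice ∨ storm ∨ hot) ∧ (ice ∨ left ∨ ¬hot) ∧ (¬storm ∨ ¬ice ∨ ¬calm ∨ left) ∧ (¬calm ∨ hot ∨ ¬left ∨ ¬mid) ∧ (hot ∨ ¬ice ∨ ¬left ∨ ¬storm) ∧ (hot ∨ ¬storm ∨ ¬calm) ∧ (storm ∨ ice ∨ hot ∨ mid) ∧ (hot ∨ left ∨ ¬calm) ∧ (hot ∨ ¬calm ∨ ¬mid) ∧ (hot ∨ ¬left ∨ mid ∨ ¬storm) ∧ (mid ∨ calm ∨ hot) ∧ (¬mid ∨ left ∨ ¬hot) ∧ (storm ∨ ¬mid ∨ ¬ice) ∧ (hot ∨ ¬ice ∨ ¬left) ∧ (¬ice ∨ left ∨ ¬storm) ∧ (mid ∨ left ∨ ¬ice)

Yes

Case ice = True:
Case storm = True:
Unit clause (left) forces left = True.
Unit clause (hot) forces hot = True.
Unit clause (¬mid) forces mid = False.
No clause remains; calm is free.
A satisfying assignment: ice ↦ True; calm ↦ True; left ↦ True; mid ↦ False; storm ↦ True; hot ↦ True.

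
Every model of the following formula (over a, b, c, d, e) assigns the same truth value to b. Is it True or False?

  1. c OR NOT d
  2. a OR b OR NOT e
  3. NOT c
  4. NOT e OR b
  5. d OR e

True

Suppose b = false.
Unit clause (NOT c) forces c = false.
Unit clause (NOT d) forces d = false.
Unit clause (NOT e) forces e = false.
But (e) is also a unit clause — contradiction.
So every satisfying assignment has b = True.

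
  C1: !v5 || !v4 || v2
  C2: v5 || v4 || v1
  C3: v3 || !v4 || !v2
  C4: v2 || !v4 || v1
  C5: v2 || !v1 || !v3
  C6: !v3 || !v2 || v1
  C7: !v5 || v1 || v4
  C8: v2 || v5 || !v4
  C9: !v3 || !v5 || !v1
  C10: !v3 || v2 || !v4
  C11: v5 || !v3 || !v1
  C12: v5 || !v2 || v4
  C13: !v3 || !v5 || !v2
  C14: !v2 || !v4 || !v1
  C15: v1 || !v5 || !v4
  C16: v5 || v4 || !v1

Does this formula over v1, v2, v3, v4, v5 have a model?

Suppose v5 = true.
Suppose v4 = false.
(v1) alone gives v1 = true.
(!v3) alone gives v3 = false.
Every clause is now satisfied; v2 is unconstrained.
A satisfying assignment: v1=true, v2=false, v3=false, v4=false, v5=true.

Yes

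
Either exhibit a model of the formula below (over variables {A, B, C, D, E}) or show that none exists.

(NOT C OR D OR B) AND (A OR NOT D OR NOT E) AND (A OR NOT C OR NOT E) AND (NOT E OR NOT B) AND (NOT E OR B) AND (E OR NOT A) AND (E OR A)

UNSATISFIABLE

Case E = false:
Unit clause (NOT A) forces A = false.
But (A) is also a unit clause — contradiction.
Backtrack on E: now try E = true.
Unit clause (NOT B) forces B = false.
But (B) is also a unit clause — contradiction.
Neither E = true nor E = false works.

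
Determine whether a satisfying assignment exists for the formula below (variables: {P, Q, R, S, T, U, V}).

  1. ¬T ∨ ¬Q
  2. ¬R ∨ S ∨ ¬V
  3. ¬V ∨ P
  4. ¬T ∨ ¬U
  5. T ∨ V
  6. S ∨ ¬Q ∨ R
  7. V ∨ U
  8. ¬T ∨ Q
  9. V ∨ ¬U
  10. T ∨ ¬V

No

Try T = False.
Unit clause (V) forces V = True.
Now (¬V) is unsatisfied and unit — conflict.
Backtrack on T: now try T = True.
Unit clause (¬Q) forces Q = False.
Now (Q) is unsatisfied and unit — conflict.
Either choice for T ends in contradiction.
No assignment satisfies every clause.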